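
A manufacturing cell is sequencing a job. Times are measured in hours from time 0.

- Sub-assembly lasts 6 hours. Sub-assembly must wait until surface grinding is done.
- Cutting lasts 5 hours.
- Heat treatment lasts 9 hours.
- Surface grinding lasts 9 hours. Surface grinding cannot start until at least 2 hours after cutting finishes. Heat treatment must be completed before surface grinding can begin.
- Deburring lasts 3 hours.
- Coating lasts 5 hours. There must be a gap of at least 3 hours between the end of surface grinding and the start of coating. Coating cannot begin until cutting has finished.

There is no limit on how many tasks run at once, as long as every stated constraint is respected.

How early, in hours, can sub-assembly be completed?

24

Nothing blocks heat treatment, so it runs from hour 0 to hour 9.
Cutting can start immediately at hour 0; it finishes at hour 5.
Surface grinding needs all of cutting (finishes hour 5, plus 2-hour gap → hour 7); heat treatment (finishes hour 9). That puts its earliest start at hour 9; it finishes at 9 + 9 = hour 18.
Sub-assembly waits on surface grinding (finishes hour 18), so it starts at hour 18 and finishes at 18 + 6 = hour 24.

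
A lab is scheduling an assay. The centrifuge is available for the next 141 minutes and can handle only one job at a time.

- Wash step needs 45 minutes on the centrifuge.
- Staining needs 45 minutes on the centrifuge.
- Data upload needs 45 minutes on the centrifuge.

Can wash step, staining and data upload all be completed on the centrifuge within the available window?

Running back to back, the jobs need 45 + 45 + 45 = 135 minutes on the centrifuge.
Since 135 ≤ 141, they fit within the window.

Yes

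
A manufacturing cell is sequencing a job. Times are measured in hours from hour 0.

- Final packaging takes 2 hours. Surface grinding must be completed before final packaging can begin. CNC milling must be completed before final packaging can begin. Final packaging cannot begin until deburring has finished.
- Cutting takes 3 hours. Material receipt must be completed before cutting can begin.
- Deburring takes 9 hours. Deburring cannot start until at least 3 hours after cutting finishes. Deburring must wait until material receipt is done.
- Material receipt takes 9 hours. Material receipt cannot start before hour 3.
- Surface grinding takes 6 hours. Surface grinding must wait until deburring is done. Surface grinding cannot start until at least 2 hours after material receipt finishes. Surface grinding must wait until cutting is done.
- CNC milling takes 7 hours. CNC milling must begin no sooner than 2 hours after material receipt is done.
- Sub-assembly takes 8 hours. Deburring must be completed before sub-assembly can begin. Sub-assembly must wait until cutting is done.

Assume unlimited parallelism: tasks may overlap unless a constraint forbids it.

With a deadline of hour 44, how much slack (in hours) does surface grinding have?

9

Material receipt cannot begin until its own release at hour 3. It runs from hour 3 to 3 + 9 = hour 12.
Cutting cannot begin until material receipt (finishes hour 12). It runs from hour 12 to 12 + 3 = hour 15.
For deburring: cutting (finishes hour 15, plus 3-hour gap → hour 18); material receipt (finishes hour 12). Taking the maximum gives a start of hour 18, and it finishes at 18 + 9 = hour 27.
Surface grinding has to wait for deburring (finishes hour 27); material receipt (finishes hour 12, plus 2-hour gap → hour 14); cutting (finishes hour 15). The latest of these is hour 27, so surface grinding runs hour 27 to 27 + 6 = hour 33.

Working backward from the deadline:
Final packaging has no dependents, so it just needs to finish by hour 44. Starting by 44 − 2 = hour 42 achieves that.
Surface grinding has to be done before final packaging (must start by hour 42). That means finishing by hour 42, i.e. starting by 42 − 6 = hour 36.
So surface grinding can start as early as hour 27 and as late as hour 36, giving 36 − 27 = 9 hours of slack.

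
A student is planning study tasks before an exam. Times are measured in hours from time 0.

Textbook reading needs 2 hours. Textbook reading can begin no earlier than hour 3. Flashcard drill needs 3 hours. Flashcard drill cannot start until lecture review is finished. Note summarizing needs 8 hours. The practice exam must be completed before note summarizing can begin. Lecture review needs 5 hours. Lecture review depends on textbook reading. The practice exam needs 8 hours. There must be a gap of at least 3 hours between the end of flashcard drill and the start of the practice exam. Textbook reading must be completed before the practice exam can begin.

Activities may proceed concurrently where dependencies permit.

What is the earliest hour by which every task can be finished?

After its own release at hour 3, textbook reading can start at hour 3 and finishes at hour 5.
Lecture review cannot begin until textbook reading (finishes hour 5). It runs from hour 5 to 5 + 5 = hour 10.
Flashcard drill cannot begin until lecture review (finishes hour 10). It runs from hour 10 to 10 + 3 = hour 13.
The practice exam needs all of flashcard drill (finishes hour 13, plus 3-hour gap → hour 16); textbook reading (finishes hour 5). That puts its earliest start at hour 16; it finishes at 16 + 8 = hour 24.
After the practice exam (finishes hour 24), note summarizing can start at hour 24 and finishes at hour 32.
All tasks are finished once the last one completes. Finish times: Textbook reading at 5, Lecture review at 10, Flashcard drill at 13, The practice exam at 24, Note summarizing at 32. The latest is hour 32.

32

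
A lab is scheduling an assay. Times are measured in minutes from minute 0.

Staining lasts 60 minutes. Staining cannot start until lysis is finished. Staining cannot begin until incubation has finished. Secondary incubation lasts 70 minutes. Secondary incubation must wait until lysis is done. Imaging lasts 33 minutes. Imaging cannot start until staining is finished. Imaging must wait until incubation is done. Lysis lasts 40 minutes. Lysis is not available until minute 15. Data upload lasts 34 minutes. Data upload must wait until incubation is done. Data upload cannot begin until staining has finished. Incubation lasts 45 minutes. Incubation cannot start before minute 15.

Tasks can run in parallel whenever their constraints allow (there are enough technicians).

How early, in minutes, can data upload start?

120

After its own release at minute 15, incubation can start at minute 15 and finishes at minute 60.
Lysis waits on its own release at minute 15, so it starts at minute 15 and finishes at 15 + 40 = minute 55.
For staining: lysis (finishes minute 55); incubation (finishes minute 60). Taking the maximum gives a start of minute 60, and it finishes at 60 + 60 = minute 120.
Data upload waits on incubation (finishes minute 60); staining (finishes minute 120). The latest of these is minute 120, which is the earliest data upload can start.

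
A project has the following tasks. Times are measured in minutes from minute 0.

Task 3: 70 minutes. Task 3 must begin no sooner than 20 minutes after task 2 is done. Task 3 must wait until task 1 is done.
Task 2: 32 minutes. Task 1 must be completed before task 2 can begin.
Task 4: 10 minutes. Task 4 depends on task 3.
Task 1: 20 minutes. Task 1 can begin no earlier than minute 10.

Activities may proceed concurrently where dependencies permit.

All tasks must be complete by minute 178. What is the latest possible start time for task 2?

46

Nothing follows task 4; the deadline of minute 178 is its only limit. It must start by 178 − 10 = minute 168.
Since task 4 (must start by minute 168) depends on it, task 3 must finish by minute 168. Backing off its 70-minute duration gives a latest start of minute 98.
Task 2 has to be done before task 3 (must start by minute 98, minus 20-minute gap → minute 78). That means finishing by minute 78, i.e. starting by 78 − 32 = minute 46.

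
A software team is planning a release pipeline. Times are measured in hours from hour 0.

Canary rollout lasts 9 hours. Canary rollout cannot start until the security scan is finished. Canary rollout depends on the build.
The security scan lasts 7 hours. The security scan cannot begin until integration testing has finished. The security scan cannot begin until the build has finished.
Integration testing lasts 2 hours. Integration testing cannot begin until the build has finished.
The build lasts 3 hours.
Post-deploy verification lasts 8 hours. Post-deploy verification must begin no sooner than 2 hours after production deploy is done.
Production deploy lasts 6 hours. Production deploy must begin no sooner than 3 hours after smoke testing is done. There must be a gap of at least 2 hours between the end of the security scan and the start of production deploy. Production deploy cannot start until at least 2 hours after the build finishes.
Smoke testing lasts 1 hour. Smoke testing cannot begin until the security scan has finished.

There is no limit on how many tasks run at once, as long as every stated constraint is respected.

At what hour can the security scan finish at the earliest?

Nothing blocks the build, so it runs from hour 0 to hour 3.
Integration testing waits on the build (finishes hour 3), so it starts at hour 3 and finishes at 3 + 2 = hour 5.
The security scan cannot start until integration testing (finishes hour 5); the build (finishes hour 3). The controlling bound is hour 5, so the security scan finishes at 5 + 7 = hour 12.

12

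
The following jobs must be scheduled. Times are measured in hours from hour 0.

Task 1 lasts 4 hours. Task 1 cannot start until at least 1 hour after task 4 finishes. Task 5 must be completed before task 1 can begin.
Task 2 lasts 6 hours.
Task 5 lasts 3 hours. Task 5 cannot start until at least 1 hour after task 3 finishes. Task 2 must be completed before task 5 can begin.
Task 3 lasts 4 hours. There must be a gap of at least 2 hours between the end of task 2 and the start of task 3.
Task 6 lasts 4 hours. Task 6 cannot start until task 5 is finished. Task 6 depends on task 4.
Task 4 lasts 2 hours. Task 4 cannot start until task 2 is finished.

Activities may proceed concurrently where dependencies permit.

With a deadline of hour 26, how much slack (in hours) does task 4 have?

13

Nothing blocks task 2, so it runs from hour 0 to hour 6.
After task 2 (finishes hour 6), task 4 can start at hour 6 and finishes at hour 8.

Working backward from the deadline:
Nothing follows task 1; the deadline of hour 26 is its only limit. It must start by 26 − 4 = hour 22.
To finish by hour 26, task 6 (duration 4) must start no later than hour 22.
For task 4: task 1 (must start by hour 22, minus 1-hour gap → hour 21); task 6 (must start by hour 22). The most restrictive is hour 21; with a 2-hour duration, task 4 must start by hour 19.
So task 4 can start as early as hour 6 and as late as hour 19, giving 19 − 6 = 13 hours of slack.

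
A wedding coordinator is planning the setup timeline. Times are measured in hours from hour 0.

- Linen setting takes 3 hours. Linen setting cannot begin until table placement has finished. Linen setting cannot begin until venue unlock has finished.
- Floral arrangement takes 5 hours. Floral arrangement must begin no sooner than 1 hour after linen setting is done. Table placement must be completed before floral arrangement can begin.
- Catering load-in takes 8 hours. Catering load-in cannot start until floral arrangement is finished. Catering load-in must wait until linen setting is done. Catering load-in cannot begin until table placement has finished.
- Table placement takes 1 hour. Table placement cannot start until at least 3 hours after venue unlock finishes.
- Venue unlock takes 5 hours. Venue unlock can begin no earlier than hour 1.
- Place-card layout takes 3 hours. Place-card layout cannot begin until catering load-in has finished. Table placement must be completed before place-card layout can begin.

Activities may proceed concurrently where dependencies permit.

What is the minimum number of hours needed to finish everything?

After its own release at hour 1, venue unlock can start at hour 1 and finishes at hour 6.
After venue unlock (finishes hour 6, plus 3-hour gap → hour 9), table placement can start at hour 9 and finishes at hour 10.
Linen setting needs all of table placement (finishes hour 10); venue unlock (finishes hour 6). That puts its earliest start at hour 10; it finishes at 10 + 3 = hour 13.
Floral arrangement has to wait for linen setting (finishes hour 13, plus 1-hour gap → hour 14); table placement (finishes hour 10). The latest of these is hour 14, so floral arrangement runs hour 14 to 14 + 5 = hour 19.
For catering load-in: floral arrangement (finishes hour 19); linen setting (finishes hour 13); table placement (finishes hour 10). Taking the maximum gives a start of hour 19, and it finishes at 19 + 8 = hour 27.
Place-card layout cannot start until catering load-in (finishes hour 27); table placement (finishes hour 10). The controlling bound is hour 27, so place-card layout finishes at 27 + 3 = hour 30.
All tasks are finished once the last one completes. Finish times: Venue unlock at 6, Table placement at 10, Linen setting at 13, Floral arrangement at 19, Catering load-in at 27, Place-card layout at 30. The latest is hour 30.

30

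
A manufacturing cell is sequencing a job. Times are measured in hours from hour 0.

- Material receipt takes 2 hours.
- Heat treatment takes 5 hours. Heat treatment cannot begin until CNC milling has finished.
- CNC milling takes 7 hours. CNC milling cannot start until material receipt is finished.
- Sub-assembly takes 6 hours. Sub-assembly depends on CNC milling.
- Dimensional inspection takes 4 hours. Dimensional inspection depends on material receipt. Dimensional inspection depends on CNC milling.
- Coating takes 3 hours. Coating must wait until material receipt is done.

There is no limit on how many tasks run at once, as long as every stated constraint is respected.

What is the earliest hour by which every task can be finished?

Material receipt has no prerequisites, so it starts at hour 0 and finishes at hour 2.
After material receipt (finishes hour 2), coating can start at hour 2 and finishes at hour 5.
After material receipt (finishes hour 2), CNC milling can start at hour 2 and finishes at hour 9.
Sub-assembly waits on CNC milling (finishes hour 9), so it starts at hour 9 and finishes at 9 + 6 = hour 15.
For dimensional inspection: material receipt (finishes hour 2); CNC milling (finishes hour 9). Taking the maximum gives a start of hour 9, and it finishes at 9 + 4 = hour 13.
After CNC milling (finishes hour 9), heat treatment can start at hour 9 and finishes at hour 14.
All tasks are finished once the last one completes. Finish times: Material receipt at 2, CNC milling at 9, Heat treatment at 14, Dimensional inspection at 13, Coating at 5, Sub-assembly at 15. The latest is hour 15.

15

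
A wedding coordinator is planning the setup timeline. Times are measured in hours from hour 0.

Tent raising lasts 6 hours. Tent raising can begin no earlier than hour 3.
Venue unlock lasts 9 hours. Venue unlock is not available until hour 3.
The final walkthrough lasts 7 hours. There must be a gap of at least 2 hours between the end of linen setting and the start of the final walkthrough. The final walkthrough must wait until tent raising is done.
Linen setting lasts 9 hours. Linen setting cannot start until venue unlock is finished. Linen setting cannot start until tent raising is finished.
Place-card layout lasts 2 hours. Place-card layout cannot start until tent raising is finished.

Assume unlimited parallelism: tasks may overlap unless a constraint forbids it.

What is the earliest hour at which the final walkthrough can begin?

Tent raising waits on its own release at hour 3, so it starts at hour 3 and finishes at 3 + 6 = hour 9.
Venue unlock cannot begin until its own release at hour 3. It runs from hour 3 to 3 + 9 = hour 12.
For linen setting: venue unlock (finishes hour 12); tent raising (finishes hour 9). Taking the maximum gives a start of hour 12, and it finishes at 12 + 9 = hour 21.
The final walkthrough waits on linen setting (finishes hour 21, plus 2-hour gap → hour 23); tent raising (finishes hour 9). The latest of these is hour 23, which is the earliest the final walkthrough can start.

23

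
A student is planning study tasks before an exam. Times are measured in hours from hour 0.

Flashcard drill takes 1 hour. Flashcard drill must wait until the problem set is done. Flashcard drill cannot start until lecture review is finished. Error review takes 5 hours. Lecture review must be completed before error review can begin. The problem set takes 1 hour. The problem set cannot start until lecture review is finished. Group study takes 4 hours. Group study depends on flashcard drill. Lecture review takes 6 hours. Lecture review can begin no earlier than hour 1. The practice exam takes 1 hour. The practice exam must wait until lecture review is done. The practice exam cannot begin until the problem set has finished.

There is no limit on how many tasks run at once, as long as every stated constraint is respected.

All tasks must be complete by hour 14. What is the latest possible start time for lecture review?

2

Group study has no dependents, so it just needs to finish by hour 14. Starting by 14 − 4 = hour 10 achieves that.
Flashcard drill has to be done before group study (must start by hour 10). That means finishing by hour 10, i.e. starting by 10 − 1 = hour 9.
To finish by hour 14, the practice exam (duration 1) must start no later than hour 13.
The problem set has several dependents: flashcard drill (must start by hour 9); the practice exam (must start by hour 13). The earliest of those limits is hour 9, so the problem set must start by 9 − 1 = hour 8.
Nothing follows error review; the deadline of hour 14 is its only limit. It must start by 14 − 5 = hour 9.
For lecture review: the problem set (must start by hour 8); flashcard drill (must start by hour 9); the practice exam (must start by hour 13); error review (must start by hour 9). The most restrictive is hour 8; with a 6-hour duration, lecture review must start by hour 2.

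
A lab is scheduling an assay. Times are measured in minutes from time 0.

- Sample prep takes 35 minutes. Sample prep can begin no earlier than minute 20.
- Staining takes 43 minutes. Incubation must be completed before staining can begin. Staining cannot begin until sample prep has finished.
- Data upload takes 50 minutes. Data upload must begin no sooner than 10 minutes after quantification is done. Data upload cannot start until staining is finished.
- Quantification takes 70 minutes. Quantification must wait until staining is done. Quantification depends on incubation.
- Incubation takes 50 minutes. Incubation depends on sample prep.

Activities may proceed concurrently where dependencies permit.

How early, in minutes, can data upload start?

228

Sample prep cannot begin until its own release at minute 20. It runs from minute 20 to 20 + 35 = minute 55.
Incubation cannot begin until sample prep (finishes minute 55). It runs from minute 55 to 55 + 50 = minute 105.
For staining: incubation (finishes minute 105); sample prep (finishes minute 55). Taking the maximum gives a start of minute 105, and it finishes at 105 + 43 = minute 148.
For quantification: staining (finishes minute 148); incubation (finishes minute 105). Taking the maximum gives a start of minute 148, and it finishes at 148 + 70 = minute 218.
Data upload waits on quantification (finishes minute 218, plus 10-minute gap → minute 228); staining (finishes minute 148). The latest of these is minute 228, which is the earliest data upload can start.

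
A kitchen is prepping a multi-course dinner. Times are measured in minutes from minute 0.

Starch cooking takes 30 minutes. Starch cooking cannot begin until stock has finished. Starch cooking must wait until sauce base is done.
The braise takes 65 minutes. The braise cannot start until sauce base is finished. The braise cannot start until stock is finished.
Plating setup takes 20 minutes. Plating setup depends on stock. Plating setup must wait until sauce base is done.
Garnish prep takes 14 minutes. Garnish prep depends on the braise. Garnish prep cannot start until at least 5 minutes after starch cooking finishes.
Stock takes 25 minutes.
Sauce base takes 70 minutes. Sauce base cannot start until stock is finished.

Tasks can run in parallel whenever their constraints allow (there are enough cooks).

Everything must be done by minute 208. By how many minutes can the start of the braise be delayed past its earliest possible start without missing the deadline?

Nothing blocks stock, so it runs from minute 0 to minute 25.
After stock (finishes minute 25), sauce base can start at minute 25 and finishes at minute 95.
For the braise: sauce base (finishes minute 95); stock (finishes minute 25). Taking the maximum gives a start of minute 95, and it finishes at 95 + 65 = minute 160.

Working backward from the deadline:
To finish by minute 208, garnish prep (duration 14) must start no later than minute 194.
Since garnish prep (must start by minute 194) depends on it, the braise must finish by minute 194. Backing off its 65-minute duration gives a latest start of minute 129.
So the braise can start as early as minute 95 and as late as minute 129, giving 129 − 95 = 34 minutes of slack.

34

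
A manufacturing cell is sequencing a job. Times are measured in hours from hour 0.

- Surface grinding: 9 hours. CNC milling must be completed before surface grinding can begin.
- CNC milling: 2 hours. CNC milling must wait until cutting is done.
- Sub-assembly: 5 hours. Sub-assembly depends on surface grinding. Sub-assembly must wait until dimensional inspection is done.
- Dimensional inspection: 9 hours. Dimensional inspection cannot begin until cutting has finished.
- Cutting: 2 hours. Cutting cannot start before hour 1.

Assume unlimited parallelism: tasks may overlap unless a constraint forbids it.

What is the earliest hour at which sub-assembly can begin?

14

After its own release at hour 1, cutting can start at hour 1 and finishes at hour 3.
Dimensional inspection cannot begin until cutting (finishes hour 3). It runs from hour 3 to 3 + 9 = hour 12.
CNC milling cannot begin until cutting (finishes hour 3). It runs from hour 3 to 3 + 2 = hour 5.
Surface grinding waits on CNC milling (finishes hour 5), so it starts at hour 5 and finishes at 5 + 9 = hour 14.
Sub-assembly waits on surface grinding (finishes hour 14); dimensional inspection (finishes hour 12). The latest of these is hour 14, which is the earliest sub-assembly can start.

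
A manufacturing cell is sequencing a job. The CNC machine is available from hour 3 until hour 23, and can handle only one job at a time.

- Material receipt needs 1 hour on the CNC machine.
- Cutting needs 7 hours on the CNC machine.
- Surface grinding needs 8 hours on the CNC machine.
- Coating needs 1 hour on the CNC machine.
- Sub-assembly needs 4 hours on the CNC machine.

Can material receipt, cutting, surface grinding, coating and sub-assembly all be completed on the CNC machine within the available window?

No

The CNC machine window is 23 − 3 = 20 hours.
Running back to back, the jobs need 1 + 7 + 8 + 1 + 4 = 21 hours on the CNC machine.
Since 21 > 20, they cannot all fit.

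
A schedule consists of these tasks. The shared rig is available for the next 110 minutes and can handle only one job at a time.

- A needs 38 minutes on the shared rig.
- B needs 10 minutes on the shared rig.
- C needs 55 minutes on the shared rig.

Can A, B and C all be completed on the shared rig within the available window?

Running back to back, the jobs need 38 + 10 + 55 = 103 minutes on the shared rig.
Since 103 ≤ 110, they fit within the window.

Yes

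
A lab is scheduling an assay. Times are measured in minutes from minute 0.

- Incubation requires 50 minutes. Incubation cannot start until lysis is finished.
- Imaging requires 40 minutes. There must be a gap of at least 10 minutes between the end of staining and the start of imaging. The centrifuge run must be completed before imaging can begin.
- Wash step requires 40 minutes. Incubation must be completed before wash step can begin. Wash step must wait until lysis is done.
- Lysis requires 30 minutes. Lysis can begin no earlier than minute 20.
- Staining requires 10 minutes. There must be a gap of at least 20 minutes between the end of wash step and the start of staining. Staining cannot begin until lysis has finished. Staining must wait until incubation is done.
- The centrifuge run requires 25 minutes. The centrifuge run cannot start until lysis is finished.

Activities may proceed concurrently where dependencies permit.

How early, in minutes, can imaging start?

180

After its own release at minute 20, lysis can start at minute 20 and finishes at minute 50.
The centrifuge run waits on lysis (finishes minute 50), so it starts at minute 50 and finishes at 50 + 25 = minute 75.
Incubation waits on lysis (finishes minute 50), so it starts at minute 50 and finishes at 50 + 50 = minute 100.
Wash step needs all of incubation (finishes minute 100); lysis (finishes minute 50). That puts its earliest start at minute 100; it finishes at 100 + 40 = minute 140.
Staining has to wait for wash step (finishes minute 140, plus 20-minute gap → minute 160); lysis (finishes minute 50); incubation (finishes minute 100). The latest of these is minute 160, so staining runs minute 160 to 160 + 10 = minute 170.
Imaging waits on staining (finishes minute 170, plus 10-minute gap → minute 180); the centrifuge run (finishes minute 75). The latest of these is minute 180, which is the earliest imaging can start.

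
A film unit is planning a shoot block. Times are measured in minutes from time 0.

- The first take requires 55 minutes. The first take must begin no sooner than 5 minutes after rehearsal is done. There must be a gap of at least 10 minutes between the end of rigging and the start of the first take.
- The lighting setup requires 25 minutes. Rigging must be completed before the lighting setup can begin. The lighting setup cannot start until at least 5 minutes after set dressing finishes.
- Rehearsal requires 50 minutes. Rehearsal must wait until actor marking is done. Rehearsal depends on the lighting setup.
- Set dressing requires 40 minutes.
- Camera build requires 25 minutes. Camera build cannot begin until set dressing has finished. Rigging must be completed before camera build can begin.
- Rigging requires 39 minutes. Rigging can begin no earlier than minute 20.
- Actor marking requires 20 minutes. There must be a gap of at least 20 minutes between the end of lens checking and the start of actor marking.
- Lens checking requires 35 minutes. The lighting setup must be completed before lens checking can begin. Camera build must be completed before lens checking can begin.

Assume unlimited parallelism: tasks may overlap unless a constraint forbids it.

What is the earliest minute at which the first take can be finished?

Nothing blocks set dressing, so it runs from minute 0 to minute 40.
Rigging cannot begin until its own release at minute 20. It runs from minute 20 to 20 + 39 = minute 59.
For camera build: set dressing (finishes minute 40); rigging (finishes minute 59). Taking the maximum gives a start of minute 59, and it finishes at 59 + 25 = minute 84.
The lighting setup needs all of rigging (finishes minute 59); set dressing (finishes minute 40, plus 5-minute gap → minute 45). That puts its earliest start at minute 59; it finishes at 59 + 25 = minute 84.
Lens checking has to wait for the lighting setup (finishes minute 84); camera build (finishes minute 84). The latest of these is minute 84, so lens checking runs minute 84 to 84 + 35 = minute 119.
After lens checking (finishes minute 119, plus 20-minute gap → minute 139), actor marking can start at minute 139 and finishes at minute 159.
For rehearsal: actor marking (finishes minute 159); the lighting setup (finishes minute 84). Taking the maximum gives a start of minute 159, and it finishes at 159 + 50 = minute 209.
For the first take: rehearsal (finishes minute 209, plus 5-minute gap → minute 214); rigging (finishes minute 59, plus 10-minute gap → minute 69). Taking the maximum gives a start of minute 214, and it finishes at 214 + 55 = minute 269.

269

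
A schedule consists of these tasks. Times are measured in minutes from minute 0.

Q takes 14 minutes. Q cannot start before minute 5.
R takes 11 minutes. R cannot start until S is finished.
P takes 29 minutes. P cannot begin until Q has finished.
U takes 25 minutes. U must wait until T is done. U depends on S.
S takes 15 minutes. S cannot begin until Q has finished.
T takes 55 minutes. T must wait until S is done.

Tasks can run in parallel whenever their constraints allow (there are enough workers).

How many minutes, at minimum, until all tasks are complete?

Q cannot begin until its own release at minute 5. It runs from minute 5 to 5 + 14 = minute 19.
After Q (finishes minute 19), S can start at minute 19 and finishes at minute 34.
T waits on S (finishes minute 34), so it starts at minute 34 and finishes at 34 + 55 = minute 89.
U cannot start until T (finishes minute 89); S (finishes minute 34). The controlling bound is minute 89, so U finishes at 89 + 25 = minute 114.
R waits on S (finishes minute 34), so it starts at minute 34 and finishes at 34 + 11 = minute 45.
P waits on Q (finishes minute 19), so it starts at minute 19 and finishes at 19 + 29 = minute 48.
All tasks are finished once the last one completes. Finish times: P at 48, Q at 19, R at 45, S at 34, T at 89, U at 114. The latest is minute 114.

114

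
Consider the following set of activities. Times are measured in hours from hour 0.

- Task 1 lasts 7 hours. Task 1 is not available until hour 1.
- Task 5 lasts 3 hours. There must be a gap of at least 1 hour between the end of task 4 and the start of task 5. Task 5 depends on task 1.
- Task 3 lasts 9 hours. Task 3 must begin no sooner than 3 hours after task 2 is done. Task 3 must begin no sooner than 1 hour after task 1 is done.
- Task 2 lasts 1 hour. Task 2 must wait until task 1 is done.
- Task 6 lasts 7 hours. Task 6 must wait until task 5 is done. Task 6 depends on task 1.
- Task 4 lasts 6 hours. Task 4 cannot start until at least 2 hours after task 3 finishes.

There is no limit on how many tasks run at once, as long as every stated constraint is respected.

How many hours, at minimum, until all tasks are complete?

40

Task 1 waits on its own release at hour 1, so it starts at hour 1 and finishes at 1 + 7 = hour 8.
Task 2 cannot begin until task 1 (finishes hour 8). It runs from hour 8 to 8 + 1 = hour 9.
Task 3 needs all of task 2 (finishes hour 9, plus 3-hour gap → hour 12); task 1 (finishes hour 8, plus 1-hour gap → hour 9). That puts its earliest start at hour 12; it finishes at 12 + 9 = hour 21.
After task 3 (finishes hour 21, plus 2-hour gap → hour 23), task 4 can start at hour 23 and finishes at hour 29.
For task 5: task 4 (finishes hour 29, plus 1-hour gap → hour 30); task 1 (finishes hour 8). Taking the maximum gives a start of hour 30, and it finishes at 30 + 3 = hour 33.
Task 6 needs all of task 5 (finishes hour 33); task 1 (finishes hour 8). That puts its earliest start at hour 33; it finishes at 33 + 7 = hour 40.
All tasks are finished once the last one completes. Finish times: Task 1 at 8, Task 2 at 9, Task 3 at 21, Task 4 at 29, Task 5 at 33, Task 6 at 40. The latest is hour 40.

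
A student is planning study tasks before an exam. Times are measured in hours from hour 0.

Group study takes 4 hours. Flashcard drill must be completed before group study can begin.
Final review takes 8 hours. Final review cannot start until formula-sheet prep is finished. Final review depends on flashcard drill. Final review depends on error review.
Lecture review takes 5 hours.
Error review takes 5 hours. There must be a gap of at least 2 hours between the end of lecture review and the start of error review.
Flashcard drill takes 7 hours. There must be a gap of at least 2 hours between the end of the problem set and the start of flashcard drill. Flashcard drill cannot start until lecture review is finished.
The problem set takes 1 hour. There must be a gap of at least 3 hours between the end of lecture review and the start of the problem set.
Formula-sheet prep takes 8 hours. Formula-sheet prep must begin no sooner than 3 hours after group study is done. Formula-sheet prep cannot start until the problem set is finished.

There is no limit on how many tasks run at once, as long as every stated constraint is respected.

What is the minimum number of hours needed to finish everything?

Lecture review can start immediately at hour 0; it finishes at hour 5.
Error review waits on lecture review (finishes hour 5, plus 2-hour gap → hour 7), so it starts at hour 7 and finishes at 7 + 5 = hour 12.
After lecture review (finishes hour 5, plus 3-hour gap → hour 8), the problem set can start at hour 8 and finishes at hour 9.
For flashcard drill: the problem set (finishes hour 9, plus 2-hour gap → hour 11); lecture review (finishes hour 5). Taking the maximum gives a start of hour 11, and it finishes at 11 + 7 = hour 18.
Group study waits on flashcard drill (finishes hour 18), so it starts at hour 18 and finishes at 18 + 4 = hour 22.
Formula-sheet prep cannot start until group study (finishes hour 22, plus 3-hour gap → hour 25); the problem set (finishes hour 9). The controlling bound is hour 25, so formula-sheet prep finishes at 25 + 8 = hour 33.
Final review cannot start until formula-sheet prep (finishes hour 33); flashcard drill (finishes hour 18); error review (finishes hour 12). The controlling bound is hour 33, so final review finishes at 33 + 8 = hour 41.
All tasks are finished once the last one completes. Finish times: Lecture review at 5, The problem set at 9, Flashcard drill at 18, Error review at 12, Group study at 22, Formula-sheet prep at 33, Final review at 41. The latest is hour 41.

41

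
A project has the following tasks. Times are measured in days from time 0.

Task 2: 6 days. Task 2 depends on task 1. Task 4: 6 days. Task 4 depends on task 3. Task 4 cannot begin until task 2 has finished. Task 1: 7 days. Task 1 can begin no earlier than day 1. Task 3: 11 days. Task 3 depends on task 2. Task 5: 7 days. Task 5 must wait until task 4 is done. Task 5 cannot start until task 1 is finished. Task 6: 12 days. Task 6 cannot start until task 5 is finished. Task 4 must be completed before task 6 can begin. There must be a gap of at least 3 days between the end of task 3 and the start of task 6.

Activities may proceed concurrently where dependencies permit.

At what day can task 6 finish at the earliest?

After its own release at day 1, task 1 can start at day 1 and finishes at day 8.
Task 2 cannot begin until task 1 (finishes day 8). It runs from day 8 to 8 + 6 = day 14.
Task 3 waits on task 2 (finishes day 14), so it starts at day 14 and finishes at 14 + 11 = day 25.
Task 4 cannot start until task 3 (finishes day 25); task 2 (finishes day 14). The controlling bound is day 25, so task 4 finishes at 25 + 6 = day 31.
For task 5: task 4 (finishes day 31); task 1 (finishes day 8). Taking the maximum gives a start of day 31, and it finishes at 31 + 7 = day 38.
Task 6 needs all of task 5 (finishes day 38); task 4 (finishes day 31); task 3 (finishes day 25, plus 3-day gap → day 28). That puts its earliest start at day 38; it finishes at 38 + 12 = day 50.

50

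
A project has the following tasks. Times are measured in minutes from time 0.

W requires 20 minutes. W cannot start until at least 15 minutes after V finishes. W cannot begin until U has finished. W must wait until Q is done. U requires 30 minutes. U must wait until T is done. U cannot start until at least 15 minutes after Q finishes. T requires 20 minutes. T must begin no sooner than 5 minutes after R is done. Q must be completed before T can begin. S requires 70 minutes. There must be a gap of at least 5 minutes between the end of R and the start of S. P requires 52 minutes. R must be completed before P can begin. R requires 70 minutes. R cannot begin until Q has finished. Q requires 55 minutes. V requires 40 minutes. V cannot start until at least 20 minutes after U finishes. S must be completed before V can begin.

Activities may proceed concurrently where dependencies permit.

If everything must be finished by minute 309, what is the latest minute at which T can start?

164

Nothing follows W; the deadline of minute 309 is its only limit. It must start by 309 − 20 = minute 289.
V must finish before W (must start by minute 289, minus 15-minute gap → minute 274). With a 40-minute duration, V must start by 274 − 40 = minute 234.
U feeds V (must start by minute 234, minus 20-minute gap → minute 214); W (must start by minute 289). Taking the minimum, U must finish by minute 214 and start by 214 − 30 = minute 184.
T has to be done before U (must start by minute 184). That means finishing by minute 184, i.e. starting by 184 − 20 = minute 164.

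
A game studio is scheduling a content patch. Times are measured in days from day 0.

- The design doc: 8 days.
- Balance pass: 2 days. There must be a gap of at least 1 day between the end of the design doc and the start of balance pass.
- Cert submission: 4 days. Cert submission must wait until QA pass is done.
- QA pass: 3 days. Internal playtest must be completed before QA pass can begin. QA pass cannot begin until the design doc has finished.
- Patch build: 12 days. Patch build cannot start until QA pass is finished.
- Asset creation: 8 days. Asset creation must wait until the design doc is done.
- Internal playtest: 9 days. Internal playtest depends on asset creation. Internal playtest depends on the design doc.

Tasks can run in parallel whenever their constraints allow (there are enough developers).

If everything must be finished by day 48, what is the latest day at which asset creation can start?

16

To finish by day 48, cert submission (duration 4) must start no later than day 44.
Patch build must finish by day 48; it takes 12 days, so it must start by 48 − 12 = day 36.
QA pass has several dependents: cert submission (must start by day 44); patch build (must start by day 36). The earliest of those limits is day 36, so QA pass must start by 36 − 3 = day 33.
Internal playtest has to be done before QA pass (must start by day 33). That means finishing by day 33, i.e. starting by 33 − 9 = day 24.
Asset creation has to be done before internal playtest (must start by day 24). That means finishing by day 24, i.e. starting by 24 − 8 = day 16.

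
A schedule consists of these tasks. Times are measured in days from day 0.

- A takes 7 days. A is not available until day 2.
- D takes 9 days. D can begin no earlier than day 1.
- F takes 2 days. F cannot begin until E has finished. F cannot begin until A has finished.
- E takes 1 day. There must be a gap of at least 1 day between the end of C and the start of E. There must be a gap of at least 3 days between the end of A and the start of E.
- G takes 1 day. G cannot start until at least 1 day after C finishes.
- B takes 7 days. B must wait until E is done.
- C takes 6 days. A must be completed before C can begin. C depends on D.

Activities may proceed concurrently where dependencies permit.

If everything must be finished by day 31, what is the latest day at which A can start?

9

To finish by day 31, B (duration 7) must start no later than day 24.
To finish by day 31, F (duration 2) must start no later than day 29.
E feeds B (must start by day 24); F (must start by day 29). Taking the minimum, E must finish by day 24 and start by 24 − 1 = day 23.
G must finish by day 31; it takes 1 day, so it must start by 31 − 1 = day 30.
C must finish in time for E (must start by day 23, minus 1-day gap → day 22); G (must start by day 30, minus 1-day gap → day 29). The tightest is day 22, so C must start by 22 − 6 = day 16.
A has several dependents: C (must start by day 16); E (must start by day 23, minus 3-day gap → day 20); F (must start by day 29). The earliest of those limits is day 16, so A must start by 16 − 7 = day 9.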